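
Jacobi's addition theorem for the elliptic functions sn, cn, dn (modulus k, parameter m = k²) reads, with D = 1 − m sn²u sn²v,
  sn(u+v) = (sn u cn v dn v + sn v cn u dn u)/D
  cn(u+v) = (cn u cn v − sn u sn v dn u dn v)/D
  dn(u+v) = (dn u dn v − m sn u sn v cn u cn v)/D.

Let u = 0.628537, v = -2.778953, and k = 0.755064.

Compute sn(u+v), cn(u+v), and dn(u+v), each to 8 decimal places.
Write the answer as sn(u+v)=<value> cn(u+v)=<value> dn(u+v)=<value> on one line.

sn(u+v)=-0.98834733 cn(u+v)=-0.15221550 dn(u+v)=0.66564842

sn u = 0.570329300284138, cn u = 0.8214161486344212, dn u = 0.9025261165306318
sn v = -0.8242337741870618, cn v = -0.5662496670986674, dn v = 0.7827396824206432
m = k² = 0.570121644096
D = 1 − m·sn²u·sn²v = 0.8740147479517123
sn(u+v) = (sn u·cn v·dn v + sn v·cn u·dn u)/D = -0.8638301410644586/0.8740147479517123 = -0.9883473283361388
cn(u+v) = (cn u·cn v − sn u·sn v·dn u·dn v)/D = -0.133038592241698/0.8740147479517123 = -0.1522155004288877
dn(u+v) = (dn u·dn v − m·sn u·sn v·cn u·cn v)/D = 0.5817865384473015/0.8740147479517123 = 0.6656484227648801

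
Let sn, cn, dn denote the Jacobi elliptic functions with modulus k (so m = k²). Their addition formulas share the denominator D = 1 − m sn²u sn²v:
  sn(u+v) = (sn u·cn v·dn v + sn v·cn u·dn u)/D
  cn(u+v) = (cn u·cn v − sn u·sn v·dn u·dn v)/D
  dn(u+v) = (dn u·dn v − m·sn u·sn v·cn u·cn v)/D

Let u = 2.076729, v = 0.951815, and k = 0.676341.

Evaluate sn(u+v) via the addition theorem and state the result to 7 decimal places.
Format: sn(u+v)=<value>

sn(u+v)=0.5602151

sn u = 0.9819388535780994, cn u = -0.1891985407811799, dn u = 0.7476211019341794
sn v = 0.7817038655589155, cn v = 0.6236497948129615, dn v = 0.8488097720843986
m = k² = 0.457437148281
D = 1 − m·sn²u·sn²v = 0.7304838222046845
sn(u+v) = (sn u·cn v·dn v + sn v·cn u·dn u)/D = 0.4092281004207497/0.7304838222046845 = 0.5602151450605053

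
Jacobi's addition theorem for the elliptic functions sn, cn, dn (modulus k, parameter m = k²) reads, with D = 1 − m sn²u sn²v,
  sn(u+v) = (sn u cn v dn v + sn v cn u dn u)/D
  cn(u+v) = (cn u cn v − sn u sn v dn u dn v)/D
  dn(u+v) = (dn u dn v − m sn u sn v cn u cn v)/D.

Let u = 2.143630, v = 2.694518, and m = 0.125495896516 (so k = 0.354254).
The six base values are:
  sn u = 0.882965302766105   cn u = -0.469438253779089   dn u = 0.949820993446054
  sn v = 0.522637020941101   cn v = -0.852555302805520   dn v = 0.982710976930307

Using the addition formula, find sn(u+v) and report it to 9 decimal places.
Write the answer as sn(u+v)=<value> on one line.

m = k² = 0.125495896516
D = 1 − m·sn²u·sn²v = 0.9732750352946872
sn(u+v) = (sn u·cn v·dn v + sn v·cn u·dn u)/D = -0.9727965778902997/0.9732750352946872 = -0.9995084047293552

sn(u+v)=-0.999508405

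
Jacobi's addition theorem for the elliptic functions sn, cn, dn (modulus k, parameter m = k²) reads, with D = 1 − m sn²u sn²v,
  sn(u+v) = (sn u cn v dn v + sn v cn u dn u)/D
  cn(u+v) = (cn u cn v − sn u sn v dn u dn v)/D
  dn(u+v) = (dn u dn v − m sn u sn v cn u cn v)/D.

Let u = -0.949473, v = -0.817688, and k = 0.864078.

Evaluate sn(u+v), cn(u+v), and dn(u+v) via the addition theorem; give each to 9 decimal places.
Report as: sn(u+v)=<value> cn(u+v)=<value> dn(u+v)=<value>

sn(u+v)=-0.980758034 cn(u+v)=0.195227247 dn(u+v)=0.530872918

sn u = -0.7589217503532356, cn u = 0.6511818308589247, dn u = 0.7549628270743503
sn v = -0.6881502942536271, cn v = 0.7255681722062004, dn v = 0.8040101812369449
m = k² = 0.746630790084
D = 1 − m·sn²u·sn²v = 0.796358402670821
sn(u+v) = (sn u·cn v·dn v + sn v·cn u·dn u)/D = -0.7810349015982808/0.796358402670821 = -0.9807580342956784
cn(u+v) = (cn u·cn v − sn u·sn v·dn u·dn v)/D = 0.1554708589729451/0.796358402670821 = 0.1952272474950073
dn(u+v) = (dn u·dn v − m·sn u·sn v·cn u·cn v)/D = 0.4227651093680374/0.796358402670821 = 0.5308729184625551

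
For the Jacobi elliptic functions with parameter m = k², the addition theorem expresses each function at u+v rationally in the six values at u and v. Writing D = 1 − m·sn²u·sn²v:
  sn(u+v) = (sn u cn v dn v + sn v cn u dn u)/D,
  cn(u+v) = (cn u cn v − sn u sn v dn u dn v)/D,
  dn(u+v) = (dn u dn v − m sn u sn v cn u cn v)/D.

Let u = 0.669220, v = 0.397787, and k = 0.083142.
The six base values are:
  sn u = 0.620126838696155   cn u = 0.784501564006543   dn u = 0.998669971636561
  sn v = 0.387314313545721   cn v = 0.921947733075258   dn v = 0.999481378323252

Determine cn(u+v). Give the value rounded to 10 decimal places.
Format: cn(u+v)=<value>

cn(u+v)=0.4837221850

m = k² = 0.006912592164
D = 1 − m·sn²u·sn²v = 0.9996012239343887
cn(u+v) = (cn u·cn v − sn u·sn v·dn u·dn v)/D = 0.4835292881772645/0.9996012239343887 = 0.4837221850070505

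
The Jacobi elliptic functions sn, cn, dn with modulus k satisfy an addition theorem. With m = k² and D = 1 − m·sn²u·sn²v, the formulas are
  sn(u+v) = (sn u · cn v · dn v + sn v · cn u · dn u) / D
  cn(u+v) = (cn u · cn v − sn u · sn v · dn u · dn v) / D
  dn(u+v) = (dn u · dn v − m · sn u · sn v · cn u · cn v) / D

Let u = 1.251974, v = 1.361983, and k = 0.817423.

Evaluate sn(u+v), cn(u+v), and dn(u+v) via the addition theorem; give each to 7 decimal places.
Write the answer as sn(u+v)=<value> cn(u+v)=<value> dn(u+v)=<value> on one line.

sn(u+v)=0.9399246 cn(u+v)=-0.3413820 dn(u+v)=0.6400707

sn u = 0.8877599623498085, cn u = 0.4603066904235333, dn u = 0.6880372060059124
sn v = 0.9194010402882369, cn v = 0.3933214043462519, dn v = 0.6596880284894634
m = k² = 0.668180360929
D = 1 − m·sn²u·sn²v = 0.5548618694040307
sn(u+v) = (sn u·cn v·dn v + sn v·cn u·dn u)/D = 0.5215283475647222/0.5548618694040307 = 0.9399246484983523
cn(u+v) = (cn u·cn v − sn u·sn v·dn u·dn v)/D = -0.1894198426906376/0.5548618694040307 = -0.3413819783545242
dn(u+v) = (dn u·dn v − m·sn u·sn v·cn u·cn v)/D = 0.3551508179016439/0.5548618694040307 = 0.6400706869316977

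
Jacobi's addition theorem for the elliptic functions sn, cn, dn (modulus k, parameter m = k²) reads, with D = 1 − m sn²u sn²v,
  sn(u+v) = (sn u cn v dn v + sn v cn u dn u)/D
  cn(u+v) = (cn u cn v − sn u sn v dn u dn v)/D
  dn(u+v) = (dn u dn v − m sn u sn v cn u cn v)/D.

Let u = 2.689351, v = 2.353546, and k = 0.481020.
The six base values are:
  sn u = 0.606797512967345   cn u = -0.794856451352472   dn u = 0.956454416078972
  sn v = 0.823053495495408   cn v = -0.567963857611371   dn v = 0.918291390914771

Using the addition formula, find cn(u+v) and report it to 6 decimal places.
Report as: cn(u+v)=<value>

cn(u+v)=0.013585

m = k² = 0.2313802404
D = 1 − m·sn²u·sn²v = 0.9422874877718756
cn(u+v) = (cn u·cn v − sn u·sn v·dn u·dn v)/D = 0.01280123969479289/0.9422874877718756 = 0.01358528035330553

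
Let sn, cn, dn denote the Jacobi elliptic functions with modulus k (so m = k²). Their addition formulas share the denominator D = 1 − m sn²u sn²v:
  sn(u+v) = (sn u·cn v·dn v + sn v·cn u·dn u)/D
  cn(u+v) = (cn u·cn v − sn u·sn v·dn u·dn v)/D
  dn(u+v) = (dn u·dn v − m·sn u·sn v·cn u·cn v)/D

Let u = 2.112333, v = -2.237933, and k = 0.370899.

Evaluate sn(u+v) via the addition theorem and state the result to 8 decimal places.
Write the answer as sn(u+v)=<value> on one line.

sn u = 0.9001202838007896, cn u = -0.4356414519881987, dn u = 0.9426248979428033
sn v = -0.842119720881628, cn v = -0.5392906226722739, dn v = 0.9499699328726414
m = k² = 0.137566068201
D = 1 − m·sn²u·sn²v = 0.9209576038362108
sn(u+v) = (sn u·cn v·dn v + sn v·cn u·dn u)/D = -0.115327013074289/0.9209576038362108 = -0.125225105470544

sn(u+v)=-0.12522511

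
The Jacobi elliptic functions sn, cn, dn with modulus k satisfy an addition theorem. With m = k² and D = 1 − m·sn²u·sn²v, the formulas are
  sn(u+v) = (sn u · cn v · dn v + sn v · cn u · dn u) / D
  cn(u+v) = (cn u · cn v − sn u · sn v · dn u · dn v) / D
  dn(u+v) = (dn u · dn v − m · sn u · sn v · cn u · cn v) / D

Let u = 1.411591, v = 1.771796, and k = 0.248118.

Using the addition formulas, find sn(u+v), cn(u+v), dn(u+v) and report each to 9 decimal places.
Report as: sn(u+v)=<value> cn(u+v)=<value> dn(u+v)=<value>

sn u = 0.9841012386591461, cn u = 0.1776084234194268, dn u = 0.969731629471661
sn v = 0.9854998415944372, cn v = -0.1696763454855719, dn v = 0.9696441860230223
m = k² = 0.061562541924
D = 1 − m·sn²u·sn²v = 0.9420959130254323
sn(u+v) = (sn u·cn v·dn v + sn v·cn u·dn u)/D = 0.007825179878337272/0.9420959130254323 = 0.008306139290221109
cn(u+v) = (cn u·cn v − sn u·sn v·dn u·dn v)/D = -0.9420634139478587/0.9420959130254323 = -0.9999655034300391
dn(u+v) = (dn u·dn v − m·sn u·sn v·cn u·cn v)/D = 0.9420939123319914/0.9420959130254323 = 0.9999978763378407

sn(u+v)=0.008306139 cn(u+v)=-0.999965503 dn(u+v)=0.999997876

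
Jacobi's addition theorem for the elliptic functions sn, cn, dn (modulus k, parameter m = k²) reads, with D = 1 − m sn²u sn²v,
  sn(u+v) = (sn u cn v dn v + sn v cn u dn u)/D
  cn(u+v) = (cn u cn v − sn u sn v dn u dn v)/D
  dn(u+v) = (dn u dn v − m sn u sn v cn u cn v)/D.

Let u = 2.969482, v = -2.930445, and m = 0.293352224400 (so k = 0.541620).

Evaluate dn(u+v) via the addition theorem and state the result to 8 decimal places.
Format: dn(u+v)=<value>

dn(u+v)=0.99977660

sn u = 0.4316113435298161, cn u = -0.9020596699422866, dn u = 0.972292084510102
sn v = -0.4654517218439271, cn v = -0.885073270770575, dn v = 0.9677017194180413
m = k² = 0.2933522244
D = 1 − m·sn²u·sn²v = 0.9881607451680154
dn(u+v) = (dn u·dn v − m·sn u·sn v·cn u·cn v)/D = 0.9879399939596832/0.9881607451680154 = 0.9997766039488903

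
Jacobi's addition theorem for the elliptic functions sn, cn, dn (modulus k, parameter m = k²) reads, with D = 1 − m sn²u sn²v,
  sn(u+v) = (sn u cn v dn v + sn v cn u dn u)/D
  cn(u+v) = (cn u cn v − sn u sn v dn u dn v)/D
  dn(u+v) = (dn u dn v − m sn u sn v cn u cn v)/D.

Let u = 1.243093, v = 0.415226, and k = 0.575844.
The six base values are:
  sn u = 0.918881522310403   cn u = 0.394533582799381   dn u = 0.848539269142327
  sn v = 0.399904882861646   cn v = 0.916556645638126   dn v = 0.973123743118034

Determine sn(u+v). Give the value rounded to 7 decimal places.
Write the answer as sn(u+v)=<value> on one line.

m = k² = 0.331596312336
D = 1 − m·sn²u·sn²v = 0.9552243248726744
sn(u+v) = (sn u·cn v·dn v + sn v·cn u·dn u)/D = 0.9534506472137235/0.9552243248726744 = 0.9981431820643938

sn(u+v)=0.9981432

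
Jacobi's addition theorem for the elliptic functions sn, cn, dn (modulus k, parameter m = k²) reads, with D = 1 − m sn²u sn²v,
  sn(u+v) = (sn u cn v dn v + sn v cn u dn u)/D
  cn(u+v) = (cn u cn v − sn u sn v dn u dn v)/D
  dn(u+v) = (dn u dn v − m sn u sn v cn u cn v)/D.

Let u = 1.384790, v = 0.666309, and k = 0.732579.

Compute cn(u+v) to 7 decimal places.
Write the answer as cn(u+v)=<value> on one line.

sn u = 0.9397045587813927, cn u = 0.3419873421714143, dn u = 0.7253238346743343
sn v = 0.5990302012243535, cn v = 0.8007264314490378, dn v = 0.8985667115000869
m = k² = 0.536671991241
D = 1 − m·sn²u·sn²v = 0.8299451451164731
cn(u+v) = (cn u·cn v − sn u·sn v·dn u·dn v)/D = -0.0930402509976265/0.8299451451164731 = -0.112104096933502

cn(u+v)=-0.1121041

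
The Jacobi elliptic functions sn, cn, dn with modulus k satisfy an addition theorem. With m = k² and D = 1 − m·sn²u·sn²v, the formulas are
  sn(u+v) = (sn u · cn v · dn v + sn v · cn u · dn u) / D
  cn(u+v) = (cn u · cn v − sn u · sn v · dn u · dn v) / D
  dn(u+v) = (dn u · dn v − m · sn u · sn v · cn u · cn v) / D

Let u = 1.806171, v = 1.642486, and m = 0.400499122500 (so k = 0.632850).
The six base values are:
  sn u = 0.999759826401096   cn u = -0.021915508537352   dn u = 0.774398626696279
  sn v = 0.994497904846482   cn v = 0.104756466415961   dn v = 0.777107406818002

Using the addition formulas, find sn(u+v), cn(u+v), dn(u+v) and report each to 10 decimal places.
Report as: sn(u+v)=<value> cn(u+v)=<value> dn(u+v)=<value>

m = k² = 0.4004991225
D = 1 − m·sn²u·sn²v = 0.6040861663668225
sn(u+v) = (sn u·cn v·dn v + sn v·cn u·dn u)/D = 0.06450951235684016/0.6040861663668225 = 0.1067885939928439
cn(u+v) = (cn u·cn v − sn u·sn v·dn u·dn v)/D = -0.6006318499807075/0.6040861663668225 = -0.9942817488986869
dn(u+v) = (dn u·dn v − m·sn u·sn v·cn u·cn v)/D = 0.6027050924250279/0.6040861663668225 = 0.9977137798898775

sn(u+v)=0.1067885940 cn(u+v)=-0.9942817489 dn(u+v)=0.9977137799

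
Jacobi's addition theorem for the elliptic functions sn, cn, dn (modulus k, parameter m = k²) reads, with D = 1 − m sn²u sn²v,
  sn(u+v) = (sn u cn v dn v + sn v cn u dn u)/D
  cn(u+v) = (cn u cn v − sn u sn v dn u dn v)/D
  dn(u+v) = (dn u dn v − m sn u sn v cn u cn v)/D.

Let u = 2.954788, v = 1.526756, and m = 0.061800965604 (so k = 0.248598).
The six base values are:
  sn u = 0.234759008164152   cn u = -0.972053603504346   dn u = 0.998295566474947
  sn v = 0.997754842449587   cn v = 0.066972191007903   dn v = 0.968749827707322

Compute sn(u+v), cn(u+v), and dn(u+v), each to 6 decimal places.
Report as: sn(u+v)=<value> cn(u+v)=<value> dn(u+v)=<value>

m = k² = 0.061800965604
D = 1 − m·sn²u·sn²v = 0.9966093147173978
sn(u+v) = (sn u·cn v·dn v + sn v·cn u·dn u)/D = -0.952987109279517/0.9966093147173978 = -0.9562293821724409
cn(u+v) = (cn u·cn v − sn u·sn v·dn u·dn v)/D = -0.2916259517404979/0.9966093147173978 = -0.2926181277195793
dn(u+v) = (dn u·dn v − m·sn u·sn v·cn u·cn v)/D = 0.9680410380934123/0.9966093147173978 = 0.9713345277812436

sn(u+v)=-0.956229 cn(u+v)=-0.292618 dn(u+v)=0.971335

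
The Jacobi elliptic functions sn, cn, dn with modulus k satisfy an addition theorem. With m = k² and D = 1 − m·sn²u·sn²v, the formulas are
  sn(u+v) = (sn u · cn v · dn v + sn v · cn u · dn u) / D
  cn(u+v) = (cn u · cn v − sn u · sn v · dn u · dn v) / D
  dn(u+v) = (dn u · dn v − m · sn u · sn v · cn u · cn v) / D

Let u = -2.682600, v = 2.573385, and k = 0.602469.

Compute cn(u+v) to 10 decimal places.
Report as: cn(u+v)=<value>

cn(u+v)=0.9940505321

sn u = -0.7128219854194107, cn u = -0.7013450057587417, dn u = 0.9030891390348774
sn v = 0.777742865954434, cn v = -0.6285825597779367, dn v = 0.8834285114497605
m = k² = 0.362968895961
D = 1 − m·sn²u·sn²v = 0.8884412460265762
cn(u+v) = (cn u·cn v − sn u·sn v·dn u·dn v)/D = 0.8831554933517023/0.8884412460265762 = 0.9940505320993215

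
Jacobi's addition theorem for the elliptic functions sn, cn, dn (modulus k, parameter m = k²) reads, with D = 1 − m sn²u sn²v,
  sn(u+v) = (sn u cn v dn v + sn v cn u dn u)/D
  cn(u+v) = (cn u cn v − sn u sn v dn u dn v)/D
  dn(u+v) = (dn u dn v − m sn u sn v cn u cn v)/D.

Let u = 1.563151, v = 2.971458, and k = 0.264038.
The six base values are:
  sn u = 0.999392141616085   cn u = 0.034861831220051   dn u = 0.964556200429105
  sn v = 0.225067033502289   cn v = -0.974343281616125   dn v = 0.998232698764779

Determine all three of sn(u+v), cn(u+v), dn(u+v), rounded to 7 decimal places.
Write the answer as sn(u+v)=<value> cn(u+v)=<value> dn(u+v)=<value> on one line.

sn(u+v)=-0.9678758 cn(u+v)=-0.2514286 dn(u+v)=0.9667943

m = k² = 0.069716065444
D = 1 − m·sn²u·sn²v = 0.9964728128567393
sn(u+v) = (sn u·cn v·dn v + sn v·cn u·dn u)/D = -0.9644619594445994/0.9964728128567393 = -0.96787583865899
cn(u+v) = (cn u·cn v − sn u·sn v·dn u·dn v)/D = -0.2505418039906836/0.9964728128567393 = -0.2514286398566334
dn(u+v) = (dn u·dn v − m·sn u·sn v·cn u·cn v)/D = 0.9633841902241274/0.9964728128567393 = 0.9667942544887384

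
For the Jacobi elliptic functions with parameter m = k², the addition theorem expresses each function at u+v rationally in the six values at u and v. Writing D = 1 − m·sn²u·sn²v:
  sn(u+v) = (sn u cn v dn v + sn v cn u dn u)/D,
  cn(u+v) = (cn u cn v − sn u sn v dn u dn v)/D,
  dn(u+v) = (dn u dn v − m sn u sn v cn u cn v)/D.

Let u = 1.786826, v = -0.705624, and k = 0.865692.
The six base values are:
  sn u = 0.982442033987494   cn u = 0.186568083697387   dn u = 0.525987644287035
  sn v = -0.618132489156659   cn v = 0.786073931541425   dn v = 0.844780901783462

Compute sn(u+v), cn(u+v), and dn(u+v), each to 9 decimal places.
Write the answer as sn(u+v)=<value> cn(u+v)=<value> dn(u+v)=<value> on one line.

sn(u+v)=0.817750137 cn(u+v)=0.575573378 dn(u+v)=0.706292875

m = k² = 0.749422638864
D = 1 − m·sn²u·sn²v = 0.723621776451186
sn(u+v) = (sn u·cn v·dn v + sn v·cn u·dn u)/D = 0.591741806826224/0.723621776451186 = 0.8177501369959693
cn(u+v) = (cn u·cn v − sn u·sn v·dn u·dn v)/D = 0.4164974302542646/0.723621776451186 = 0.5755733779832711
dn(u+v) = (dn u·dn v − m·sn u·sn v·cn u·cn v)/D = 0.5110889049146338/0.723621776451186 = 0.7062928750170231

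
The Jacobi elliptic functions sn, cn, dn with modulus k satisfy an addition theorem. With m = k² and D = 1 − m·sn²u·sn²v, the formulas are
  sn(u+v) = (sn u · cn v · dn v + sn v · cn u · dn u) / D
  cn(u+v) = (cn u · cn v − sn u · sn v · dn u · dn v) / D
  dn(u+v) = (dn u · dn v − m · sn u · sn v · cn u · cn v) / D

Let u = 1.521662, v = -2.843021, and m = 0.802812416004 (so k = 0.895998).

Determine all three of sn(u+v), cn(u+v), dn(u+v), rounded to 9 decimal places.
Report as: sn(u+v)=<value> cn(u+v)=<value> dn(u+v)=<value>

sn u = 0.9380935829831646, cn u = 0.3463819128733608, dn u = 0.5417650436572339
sn v = -0.9640832273995773, cn v = -0.2656003212475749, dn v = 0.5038063182097082
m = k² = 0.802812416004
D = 1 − m·sn²u·sn²v = 0.3433477064650532
sn(u+v) = (sn u·cn v·dn v + sn v·cn u·dn u)/D = -0.3064449093367194/0.3433477064650532 = -0.8925206243307474
cn(u+v) = (cn u·cn v − sn u·sn v·dn u·dn v)/D = 0.1548520748211729/0.3433477064650532 = 0.4510065799345426
dn(u+v) = (dn u·dn v − m·sn u·sn v·cn u·cn v)/D = 0.2061474032073235/0.3433477064650532 = 0.6004041947147993

sn(u+v)=-0.892520624 cn(u+v)=0.451006580 dn(u+v)=0.600404195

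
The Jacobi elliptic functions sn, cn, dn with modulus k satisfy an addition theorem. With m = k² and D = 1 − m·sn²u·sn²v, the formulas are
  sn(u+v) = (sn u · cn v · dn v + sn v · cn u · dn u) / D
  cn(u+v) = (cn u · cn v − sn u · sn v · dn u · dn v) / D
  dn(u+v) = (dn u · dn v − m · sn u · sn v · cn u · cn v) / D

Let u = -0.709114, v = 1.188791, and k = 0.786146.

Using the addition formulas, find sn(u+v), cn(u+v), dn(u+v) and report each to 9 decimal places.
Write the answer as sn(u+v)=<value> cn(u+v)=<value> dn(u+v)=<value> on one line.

sn u = -0.6258505975805987, cn u = 0.7799429655481274, dn u = 0.8705895790311824
sn v = 0.8718213812338106, cn v = 0.4898239267569222, dn v = 0.728186634722384
m = k² = 0.618025533316
D = 1 − m·sn²u·sn²v = 0.8160063681106126
sn(u+v) = (sn u·cn v·dn v + sn v·cn u·dn u)/D = 0.3687452092496991/0.8160063681106126 = 0.4518901122101469
cn(u+v) = (cn u·cn v − sn u·sn v·dn u·dn v)/D = 0.7279377469622441/0.8160063681106126 = 0.8920736104642379
dn(u+v) = (dn u·dn v − m·sn u·sn v·cn u·cn v)/D = 0.7627788597095368/0.8160063681106126 = 0.9347707193458317

sn(u+v)=0.451890112 cn(u+v)=0.892073610 dn(u+v)=0.934770719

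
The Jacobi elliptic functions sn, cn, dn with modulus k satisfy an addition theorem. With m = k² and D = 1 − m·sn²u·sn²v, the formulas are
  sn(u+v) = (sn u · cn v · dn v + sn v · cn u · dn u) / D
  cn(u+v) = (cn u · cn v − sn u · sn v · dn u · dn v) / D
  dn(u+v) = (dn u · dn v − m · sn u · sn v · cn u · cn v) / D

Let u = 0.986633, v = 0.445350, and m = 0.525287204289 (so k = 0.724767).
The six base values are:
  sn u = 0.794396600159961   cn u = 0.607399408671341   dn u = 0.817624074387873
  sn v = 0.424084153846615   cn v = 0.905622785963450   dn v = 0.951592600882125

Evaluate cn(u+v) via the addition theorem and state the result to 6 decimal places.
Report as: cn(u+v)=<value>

cn(u+v)=0.306214

m = k² = 0.525287204289
D = 1 − m·sn²u·sn²v = 0.9403822384665222
cn(u+v) = (cn u·cn v − sn u·sn v·dn u·dn v)/D = 0.2879583722338078/0.9403822384665222 = 0.306214175954004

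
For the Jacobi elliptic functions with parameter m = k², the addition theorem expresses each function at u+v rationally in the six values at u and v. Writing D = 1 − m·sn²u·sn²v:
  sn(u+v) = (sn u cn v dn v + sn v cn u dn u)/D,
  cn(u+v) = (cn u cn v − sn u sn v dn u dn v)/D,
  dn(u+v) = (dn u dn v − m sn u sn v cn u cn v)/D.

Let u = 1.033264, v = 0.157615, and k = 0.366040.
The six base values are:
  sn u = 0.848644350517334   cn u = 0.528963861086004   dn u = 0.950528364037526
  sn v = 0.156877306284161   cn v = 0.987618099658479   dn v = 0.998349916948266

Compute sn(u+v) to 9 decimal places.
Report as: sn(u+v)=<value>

sn(u+v)=0.917810300

m = k² = 0.1339852816
D = 1 − m·sn²u·sn²v = 0.9976251904360063
sn(u+v) = (sn u·cn v·dn v + sn v·cn u·dn u)/D = 0.9156306751717734/0.9976251904360063 = 0.9178102998497886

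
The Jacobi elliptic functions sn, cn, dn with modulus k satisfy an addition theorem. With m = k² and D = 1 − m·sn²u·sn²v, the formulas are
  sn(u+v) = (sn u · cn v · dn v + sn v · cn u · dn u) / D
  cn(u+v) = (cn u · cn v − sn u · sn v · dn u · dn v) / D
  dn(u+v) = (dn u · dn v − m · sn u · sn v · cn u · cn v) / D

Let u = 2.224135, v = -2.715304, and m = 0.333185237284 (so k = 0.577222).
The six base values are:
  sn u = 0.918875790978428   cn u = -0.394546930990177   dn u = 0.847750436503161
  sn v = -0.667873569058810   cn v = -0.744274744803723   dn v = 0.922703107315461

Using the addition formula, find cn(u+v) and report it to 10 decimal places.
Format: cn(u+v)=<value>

m = k² = 0.333185237284
D = 1 − m·sn²u·sn²v = 0.8745161360730803
cn(u+v) = (cn u·cn v − sn u·sn v·dn u·dn v)/D = 0.7736953447238691/0.8745161360730803 = 0.8847124859217167

cn(u+v)=0.8847124859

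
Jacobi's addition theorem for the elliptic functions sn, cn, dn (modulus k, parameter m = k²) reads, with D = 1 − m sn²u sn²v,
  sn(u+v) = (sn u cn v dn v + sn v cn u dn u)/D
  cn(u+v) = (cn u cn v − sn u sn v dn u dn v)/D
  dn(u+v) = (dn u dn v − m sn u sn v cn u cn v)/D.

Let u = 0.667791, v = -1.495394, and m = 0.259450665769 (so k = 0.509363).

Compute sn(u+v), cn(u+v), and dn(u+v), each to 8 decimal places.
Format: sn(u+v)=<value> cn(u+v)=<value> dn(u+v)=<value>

sn u = 0.6099984597253862, cn u = 0.792402599145571, dn u = 0.950504547495473
sn v = -0.9858332246937979, cn v = 0.1677285100685861, dn v = 0.8647822972836211
m = k² = 0.259450665769
D = 1 − m·sn²u·sn²v = 0.9061748715390257
sn(u+v) = (sn u·cn v·dn v + sn v·cn u·dn u)/D = -0.6540326590935791/0.9061748715390257 = -0.7217510434633722
cn(u+v) = (cn u·cn v − sn u·sn v·dn u·dn v)/D = 0.6272114305780404/0.9061748715390257 = 0.6921527513920127
dn(u+v) = (dn u·dn v − m·sn u·sn v·cn u·cn v)/D = 0.8427162116240253/0.9061748715390257 = 0.9299708456854208

sn(u+v)=-0.72175104 cn(u+v)=0.69215275 dn(u+v)=0.92997085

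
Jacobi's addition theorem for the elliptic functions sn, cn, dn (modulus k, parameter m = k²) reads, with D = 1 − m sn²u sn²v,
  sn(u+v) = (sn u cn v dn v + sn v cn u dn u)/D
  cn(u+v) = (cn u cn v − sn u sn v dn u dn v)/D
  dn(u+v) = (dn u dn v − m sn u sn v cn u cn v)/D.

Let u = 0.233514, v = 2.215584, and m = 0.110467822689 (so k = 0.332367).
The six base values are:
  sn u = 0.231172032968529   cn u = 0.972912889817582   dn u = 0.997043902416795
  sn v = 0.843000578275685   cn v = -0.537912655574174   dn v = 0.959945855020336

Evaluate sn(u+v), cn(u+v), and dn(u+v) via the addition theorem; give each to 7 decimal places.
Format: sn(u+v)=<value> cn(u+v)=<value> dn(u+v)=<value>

m = k² = 0.110467822689
D = 1 − m·sn²u·sn²v = 0.9958047086769429
sn(u+v) = (sn u·cn v·dn v + sn v·cn u·dn u)/D = 0.6983720229023205/0.9958047086769429 = 0.7013142404500168
cn(u+v) = (cn u·cn v − sn u·sn v·dn u·dn v)/D = -0.7098616312003994/0.9958047086769429 = -0.7128522540765484
dn(u+v) = (dn u·dn v − m·sn u·sn v·cn u·cn v)/D = 0.9683745487419444/0.9958047086769429 = 0.9724542777353974

sn(u+v)=0.7013142 cn(u+v)=-0.7128523 dn(u+v)=0.9724543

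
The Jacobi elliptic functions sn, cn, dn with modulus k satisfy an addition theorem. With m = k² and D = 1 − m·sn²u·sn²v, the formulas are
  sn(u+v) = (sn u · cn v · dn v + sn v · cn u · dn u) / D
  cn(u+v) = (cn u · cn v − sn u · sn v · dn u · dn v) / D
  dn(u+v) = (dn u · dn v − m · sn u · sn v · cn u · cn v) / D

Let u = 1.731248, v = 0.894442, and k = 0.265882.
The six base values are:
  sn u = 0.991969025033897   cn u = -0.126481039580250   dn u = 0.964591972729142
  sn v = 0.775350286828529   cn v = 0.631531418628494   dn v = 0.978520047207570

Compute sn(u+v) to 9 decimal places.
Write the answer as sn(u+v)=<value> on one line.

m = k² = 0.070693237924
D = 1 − m·sn²u·sn²v = 0.9581813508346522
sn(u+v) = (sn u·cn v·dn v + sn v·cn u·dn u)/D = 0.5184085354597611/0.9581813508346522 = 0.5410338397926301

sn(u+v)=0.541033840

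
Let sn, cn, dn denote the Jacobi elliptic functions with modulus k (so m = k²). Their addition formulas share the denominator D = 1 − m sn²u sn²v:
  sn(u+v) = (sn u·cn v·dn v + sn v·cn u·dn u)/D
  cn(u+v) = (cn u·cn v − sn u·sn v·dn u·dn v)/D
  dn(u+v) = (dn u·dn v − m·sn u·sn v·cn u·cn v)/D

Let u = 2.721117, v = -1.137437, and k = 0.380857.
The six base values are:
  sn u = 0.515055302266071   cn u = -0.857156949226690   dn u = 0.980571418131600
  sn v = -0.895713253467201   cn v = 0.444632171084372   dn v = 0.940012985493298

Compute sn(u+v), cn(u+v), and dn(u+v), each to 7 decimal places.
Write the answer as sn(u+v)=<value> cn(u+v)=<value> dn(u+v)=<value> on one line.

m = k² = 0.145052054449
D = 1 − m·sn²u·sn²v = 0.9691276556457389
sn(u+v) = (sn u·cn v·dn v + sn v·cn u·dn u)/D = 0.9681227404708789/0.9691276556457389 = 0.9989630724404512
cn(u+v) = (cn u·cn v − sn u·sn v·dn u·dn v)/D = 0.04412224292305574/0.9691276556457389 = 0.04552779261433488
dn(u+v) = (dn u·dn v − m·sn u·sn v·cn u·cn v)/D = 0.896245885016881/0.9691276556457389 = 0.924796521692185

sn(u+v)=0.9989631 cn(u+v)=0.0455278 dn(u+v)=0.9247965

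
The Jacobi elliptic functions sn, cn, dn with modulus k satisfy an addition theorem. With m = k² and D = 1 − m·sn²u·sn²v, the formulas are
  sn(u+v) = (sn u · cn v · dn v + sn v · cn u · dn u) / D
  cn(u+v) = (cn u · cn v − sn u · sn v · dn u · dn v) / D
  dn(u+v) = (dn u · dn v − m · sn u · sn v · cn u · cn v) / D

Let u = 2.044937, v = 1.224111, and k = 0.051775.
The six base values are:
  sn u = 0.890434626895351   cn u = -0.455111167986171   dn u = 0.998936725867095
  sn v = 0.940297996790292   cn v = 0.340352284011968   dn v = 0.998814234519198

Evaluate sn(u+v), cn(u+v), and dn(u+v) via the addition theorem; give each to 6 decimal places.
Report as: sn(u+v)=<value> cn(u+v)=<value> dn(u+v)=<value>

sn(u+v)=-0.125018 cn(u+v)=-0.992154 dn(u+v)=0.999979

m = k² = 0.002680650625
D = 1 − m·sn²u·sn²v = 0.9981207899880376
sn(u+v) = (sn u·cn v·dn v + sn v·cn u·dn u)/D = -0.1247830027042094/0.9981207899880376 = -0.1250179376643432
cn(u+v) = (cn u·cn v − sn u·sn v·dn u·dn v)/D = -0.9902900149160677/0.9981207899880376 = -0.9921544815512121
dn(u+v) = (dn u·dn v − m·sn u·sn v·cn u·cn v)/D = 0.9980998805418157/0.9981207899880376 = 0.9999790511865581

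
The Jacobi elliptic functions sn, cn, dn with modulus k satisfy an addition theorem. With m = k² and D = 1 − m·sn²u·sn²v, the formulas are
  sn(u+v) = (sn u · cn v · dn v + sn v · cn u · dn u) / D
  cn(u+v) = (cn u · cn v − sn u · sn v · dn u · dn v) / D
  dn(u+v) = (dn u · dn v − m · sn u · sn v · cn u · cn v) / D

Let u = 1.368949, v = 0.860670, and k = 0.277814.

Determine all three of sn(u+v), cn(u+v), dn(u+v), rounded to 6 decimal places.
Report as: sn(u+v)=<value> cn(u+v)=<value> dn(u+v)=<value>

sn(u+v)=0.822347 cn(u+v)=-0.568987 dn(u+v)=0.973553

sn u = 0.9749035014409251, cn u = 0.2226278573723964, dn u = 0.9626238605886079
sn v = 0.7536583447834556, cn v = 0.6572663838492442, dn v = 0.9778350265376271
m = k² = 0.077180618596
D = 1 − m·sn²u·sn²v = 0.9583341218132102
sn(u+v) = (sn u·cn v·dn v + sn v·cn u·dn u)/D = 0.7880827942942644/0.9583341218132102 = 0.8223465870162039
cn(u+v) = (cn u·cn v − sn u·sn v·dn u·dn v)/D = -0.5452795598304056/0.9583341218132102 = -0.5689868986389765
dn(u+v) = (dn u·dn v − m·sn u·sn v·cn u·cn v)/D = 0.9329894831389887/0.9583341218132102 = 0.9735534422730683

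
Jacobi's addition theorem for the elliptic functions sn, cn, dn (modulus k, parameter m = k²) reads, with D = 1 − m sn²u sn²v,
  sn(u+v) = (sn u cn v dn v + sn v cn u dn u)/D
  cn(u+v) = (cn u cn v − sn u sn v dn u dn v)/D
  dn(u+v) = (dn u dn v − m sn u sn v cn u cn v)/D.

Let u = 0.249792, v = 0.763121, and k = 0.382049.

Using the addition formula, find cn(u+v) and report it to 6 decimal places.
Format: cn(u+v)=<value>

sn u = 0.246839724670286, cn u = 0.9690563194802959, dn u = 0.9955433649519423
sn v = 0.6842128728268079, cn v = 0.7292823490652207, dn v = 0.9652297929647707
m = k² = 0.145961438401
D = 1 − m·sn²u·sn²v = 0.9958365752200138
cn(u+v) = (cn u·cn v − sn u·sn v·dn u·dn v)/D = 0.5444236382192154/0.9958365752200138 = 0.5466997816372971

cn(u+v)=0.546700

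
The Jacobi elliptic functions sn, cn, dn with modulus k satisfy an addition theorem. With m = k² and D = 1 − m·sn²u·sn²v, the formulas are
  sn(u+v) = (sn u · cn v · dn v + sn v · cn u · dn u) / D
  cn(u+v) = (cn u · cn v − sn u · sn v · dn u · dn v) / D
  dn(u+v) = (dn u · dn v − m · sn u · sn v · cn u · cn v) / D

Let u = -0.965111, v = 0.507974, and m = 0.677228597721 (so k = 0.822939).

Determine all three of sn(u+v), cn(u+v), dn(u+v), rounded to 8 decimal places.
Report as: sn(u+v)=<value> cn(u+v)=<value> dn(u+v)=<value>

sn(u+v)=-0.43213308 cn(u+v)=0.90180985 dn(u+v)=0.93463095

sn u = -0.7719101099146981, cn u = 0.6357316904256691, dn u = 0.7723189617627654
sn v = 0.4741700908119786, cn v = 0.8804332598098279, dn v = 0.9207245883120322
m = k² = 0.677228597721
D = 1 − m·sn²u·sn²v = 0.9092728935475237
sn(u+v) = (sn u·cn v·dn v + sn v·cn u·dn u)/D = -0.3929268955081333/0.9092728935475237 = -0.4321330794049419
cn(u+v) = (cn u·cn v − sn u·sn v·dn u·dn v)/D = 0.8199912497866223/0.9092728935475237 = 0.9018098478526403
dn(u+v) = (dn u·dn v − m·sn u·sn v·cn u·cn v)/D = 0.8498345870081196/0.9092728935475237 = 0.9346309485730892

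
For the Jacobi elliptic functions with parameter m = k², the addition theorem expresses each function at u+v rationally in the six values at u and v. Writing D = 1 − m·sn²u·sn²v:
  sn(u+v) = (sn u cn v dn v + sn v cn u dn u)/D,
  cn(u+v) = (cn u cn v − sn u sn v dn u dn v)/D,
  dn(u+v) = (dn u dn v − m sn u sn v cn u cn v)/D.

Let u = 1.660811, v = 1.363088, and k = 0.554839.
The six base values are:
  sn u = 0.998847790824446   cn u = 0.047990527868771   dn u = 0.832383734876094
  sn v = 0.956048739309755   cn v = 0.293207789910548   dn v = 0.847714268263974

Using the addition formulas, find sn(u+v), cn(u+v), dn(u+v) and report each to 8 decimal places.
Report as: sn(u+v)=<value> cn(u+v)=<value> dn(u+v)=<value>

m = k² = 0.307846315921
D = 1 − m·sn²u·sn²v = 0.7192675254939976
sn(u+v) = (sn u·cn v·dn v + sn v·cn u·dn u)/D = 0.2864608723376701/0.7192675254939976 = 0.3982674904458212
cn(u+v) = (cn u·cn v − sn u·sn v·dn u·dn v)/D = -0.659762034259171/0.7192675254939976 = -0.9172693203492569
dn(u+v) = (dn u·dn v − m·sn u·sn v·cn u·cn v)/D = 0.7014869610011905/0.7192675254939976 = 0.9752796228627237

sn(u+v)=0.39826749 cn(u+v)=-0.91726932 dn(u+v)=0.97527962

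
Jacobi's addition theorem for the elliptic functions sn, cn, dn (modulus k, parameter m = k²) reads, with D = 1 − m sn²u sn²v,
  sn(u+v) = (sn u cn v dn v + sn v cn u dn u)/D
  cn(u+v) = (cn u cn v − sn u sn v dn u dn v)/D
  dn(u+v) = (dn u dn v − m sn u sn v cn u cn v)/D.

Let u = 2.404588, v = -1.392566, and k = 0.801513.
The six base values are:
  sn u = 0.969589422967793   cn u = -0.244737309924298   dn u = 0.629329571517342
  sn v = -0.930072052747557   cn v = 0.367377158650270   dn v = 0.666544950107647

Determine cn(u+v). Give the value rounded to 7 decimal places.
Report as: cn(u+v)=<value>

m = k² = 0.642423089169
D = 1 − m·sn²u·sn²v = 0.4775676406130476
cn(u+v) = (cn u·cn v − sn u·sn v·dn u·dn v)/D = 0.2883679398790889/0.4775676406130476 = 0.6038263805079311

cn(u+v)=0.6038264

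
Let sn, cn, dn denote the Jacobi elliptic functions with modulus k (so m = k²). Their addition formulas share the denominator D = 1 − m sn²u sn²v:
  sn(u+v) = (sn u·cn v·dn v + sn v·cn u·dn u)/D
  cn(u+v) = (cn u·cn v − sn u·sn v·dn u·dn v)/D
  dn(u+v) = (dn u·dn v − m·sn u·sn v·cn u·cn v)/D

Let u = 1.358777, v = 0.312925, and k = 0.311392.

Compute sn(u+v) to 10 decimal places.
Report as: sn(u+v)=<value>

sn(u+v)=0.9983421481

sn u = 0.9713322390749256, cn u = 0.2377260636398367, dn u = 0.9531604640270346
sn v = 0.3073810541833763, cn v = 0.9515865107961106, dn v = 0.9954086834610373
m = k² = 0.096964977664
D = 1 − m·sn²u·sn²v = 0.9913562001902034
sn(u+v) = (sn u·cn v·dn v + sn v·cn u·dn u)/D = 0.9897126783832709/0.9913562001902034 = 0.9983421480527209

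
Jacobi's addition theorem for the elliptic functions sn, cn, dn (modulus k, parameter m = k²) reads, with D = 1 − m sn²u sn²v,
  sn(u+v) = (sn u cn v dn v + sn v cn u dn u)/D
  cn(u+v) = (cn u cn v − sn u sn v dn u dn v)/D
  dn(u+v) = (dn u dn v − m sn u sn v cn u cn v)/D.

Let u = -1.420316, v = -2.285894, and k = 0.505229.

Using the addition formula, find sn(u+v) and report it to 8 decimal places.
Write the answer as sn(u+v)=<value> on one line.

sn(u+v)=0.32168768

sn u = -0.9731544301368913, cn u = 0.230153112307747, dn u = 0.8707839583883725
sn v = -0.8663784532555799, cn v = -0.4993880011919278, dn v = 0.89911157383068
m = k² = 0.255256342441
D = 1 − m·sn²u·sn²v = 0.818550675465914
sn(u+v) = (sn u·cn v·dn v + sn v·cn u·dn u)/D = 0.263317664483862/0.818550675465914 = 0.3216876760061107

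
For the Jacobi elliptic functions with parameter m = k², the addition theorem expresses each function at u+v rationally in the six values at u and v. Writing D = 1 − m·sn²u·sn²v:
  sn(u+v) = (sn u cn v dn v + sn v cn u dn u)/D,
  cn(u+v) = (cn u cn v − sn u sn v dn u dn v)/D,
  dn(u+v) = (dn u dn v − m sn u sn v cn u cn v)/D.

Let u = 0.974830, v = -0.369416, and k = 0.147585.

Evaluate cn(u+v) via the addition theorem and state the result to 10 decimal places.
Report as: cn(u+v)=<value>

cn(u+v)=0.8226921917

sn u = 0.8260440571269234, cn u = 0.563605549728968, dn u = 0.9925409484930667
sn v = -0.3609048393287159, cn v = 0.9326026468700986, dn v = 0.9985804581074963
m = k² = 0.021781332225
D = 1 − m·sn²u·sn²v = 0.9980641296312115
cn(u+v) = (cn u·cn v − sn u·sn v·dn u·dn v)/D = 0.8210995662999127/0.9980641296312115 = 0.8226921917365291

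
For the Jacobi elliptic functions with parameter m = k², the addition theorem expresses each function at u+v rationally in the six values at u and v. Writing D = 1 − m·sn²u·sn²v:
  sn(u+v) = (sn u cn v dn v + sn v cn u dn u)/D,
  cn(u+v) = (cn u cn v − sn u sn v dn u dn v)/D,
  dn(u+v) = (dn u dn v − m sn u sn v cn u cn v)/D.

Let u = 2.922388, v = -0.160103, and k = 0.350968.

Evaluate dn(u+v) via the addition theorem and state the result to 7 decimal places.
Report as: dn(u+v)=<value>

dn(u+v)=0.9867190

sn u = 0.3170398130916023, cn u = -0.9484122294207524, dn u = 0.9937901199884689
sn v = -0.1593371528941925, cn v = 0.987224225648648, dn v = 0.998435127018002
m = k² = 0.123178537024
D = 1 − m·sn²u·sn²v = 0.9996856620954177
dn(u+v) = (dn u·dn v − m·sn u·sn v·cn u·cn v)/D = 0.9864088524379663/0.9996856620954177 = 0.9867190156257496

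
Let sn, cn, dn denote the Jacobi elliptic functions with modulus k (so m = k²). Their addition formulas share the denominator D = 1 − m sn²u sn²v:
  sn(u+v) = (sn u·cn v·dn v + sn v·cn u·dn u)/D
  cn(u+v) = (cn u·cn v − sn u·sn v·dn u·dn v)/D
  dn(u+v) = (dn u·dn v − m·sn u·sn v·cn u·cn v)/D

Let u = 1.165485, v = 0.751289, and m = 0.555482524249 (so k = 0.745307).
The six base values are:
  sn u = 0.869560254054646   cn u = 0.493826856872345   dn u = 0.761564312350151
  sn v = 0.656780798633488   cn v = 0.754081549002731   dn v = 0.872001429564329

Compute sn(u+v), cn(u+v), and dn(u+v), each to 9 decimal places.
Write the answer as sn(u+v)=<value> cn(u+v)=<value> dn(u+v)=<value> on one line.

m = k² = 0.555482524249
D = 1 − m·sn²u·sn²v = 0.8188198325173405
sn(u+v) = (sn u·cn v·dn v + sn v·cn u·dn u)/D = 0.8187909256389356/0.8188198325173405 = 0.9999646969000297
cn(u+v) = (cn u·cn v − sn u·sn v·dn u·dn v)/D = -0.006880277251733174/0.8188198325173405 = -0.008402675385354038
dn(u+v) = (dn u·dn v − m·sn u·sn v·cn u·cn v)/D = 0.5459488190779705/0.8188198325173405 = 0.6667508496948975

sn(u+v)=0.999964697 cn(u+v)=-0.008402675 dn(u+v)=0.666750850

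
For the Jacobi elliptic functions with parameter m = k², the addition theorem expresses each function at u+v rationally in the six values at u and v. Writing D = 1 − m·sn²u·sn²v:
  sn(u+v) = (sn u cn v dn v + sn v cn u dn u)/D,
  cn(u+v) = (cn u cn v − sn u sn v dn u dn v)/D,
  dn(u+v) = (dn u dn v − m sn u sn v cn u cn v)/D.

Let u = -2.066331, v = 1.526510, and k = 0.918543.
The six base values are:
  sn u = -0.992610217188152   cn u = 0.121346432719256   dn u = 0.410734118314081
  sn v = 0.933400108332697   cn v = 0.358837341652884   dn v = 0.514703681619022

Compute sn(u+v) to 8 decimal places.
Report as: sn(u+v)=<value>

m = k² = 0.843721242849
D = 1 − m·sn²u·sn²v = 0.2757439028368524
sn(u+v) = (sn u·cn v·dn v + sn v·cn u·dn u)/D = -0.1368083387900146/0.2757439028368524 = -0.4961427519612613

sn(u+v)=-0.49614275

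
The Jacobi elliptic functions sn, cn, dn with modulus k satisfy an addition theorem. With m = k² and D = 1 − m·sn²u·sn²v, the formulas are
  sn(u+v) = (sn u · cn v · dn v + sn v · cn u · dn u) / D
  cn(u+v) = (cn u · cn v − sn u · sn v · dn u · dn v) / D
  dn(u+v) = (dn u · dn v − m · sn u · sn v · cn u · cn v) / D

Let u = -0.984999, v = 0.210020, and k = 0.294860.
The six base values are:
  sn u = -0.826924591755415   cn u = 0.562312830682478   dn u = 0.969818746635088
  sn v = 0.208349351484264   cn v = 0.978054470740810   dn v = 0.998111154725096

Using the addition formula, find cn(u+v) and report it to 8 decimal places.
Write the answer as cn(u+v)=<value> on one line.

cn(u+v)=0.71860081

m = k² = 0.0869424196
D = 1 − m·sn²u·sn²v = 0.9974192386652978
cn(u+v) = (cn u·cn v − sn u·sn v·dn u·dn v)/D = 0.7167462705206405/0.9974192386652978 = 0.7186008077002391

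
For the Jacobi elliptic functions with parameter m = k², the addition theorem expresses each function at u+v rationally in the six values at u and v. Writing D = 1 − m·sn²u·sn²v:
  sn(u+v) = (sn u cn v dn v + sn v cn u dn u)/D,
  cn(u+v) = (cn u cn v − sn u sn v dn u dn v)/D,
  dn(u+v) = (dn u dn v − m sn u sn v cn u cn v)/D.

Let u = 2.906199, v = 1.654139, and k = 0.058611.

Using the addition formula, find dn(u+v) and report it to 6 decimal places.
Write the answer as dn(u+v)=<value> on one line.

sn u = 0.2358462360902506, cn u = -0.9717903852796969, dn u = 0.9999044552311955
sn v = 0.9966521253475278, cn v = -0.08175904255955825, dn v = 0.9982923989213129
m = k² = 0.003435249321
D = 1 − m·sn²u·sn²v = 0.9998101968760285
dn(u+v) = (dn u·dn v − m·sn u·sn v·cn u·cn v)/D = 0.9981328610204091/0.9998101968760285 = 0.9983223457203574

dn(u+v)=0.998322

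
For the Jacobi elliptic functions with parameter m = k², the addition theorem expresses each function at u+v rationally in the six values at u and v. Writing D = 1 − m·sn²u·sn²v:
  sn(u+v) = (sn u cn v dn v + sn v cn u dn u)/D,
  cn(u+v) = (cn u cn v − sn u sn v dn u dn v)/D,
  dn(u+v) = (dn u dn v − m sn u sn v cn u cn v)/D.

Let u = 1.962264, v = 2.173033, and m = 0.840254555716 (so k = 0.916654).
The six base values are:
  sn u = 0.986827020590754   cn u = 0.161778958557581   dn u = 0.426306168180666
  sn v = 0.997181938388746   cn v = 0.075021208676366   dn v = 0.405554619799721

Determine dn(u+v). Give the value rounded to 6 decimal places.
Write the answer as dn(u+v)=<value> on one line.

dn(u+v)=0.873957

m = k² = 0.840254555716
D = 1 − m·sn²u·sn²v = 0.1863422822000905
dn(u+v) = (dn u·dn v − m·sn u·sn v·cn u·cn v)/D = 0.1628550887194398/0.1863422822000905 = 0.8739567144754046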